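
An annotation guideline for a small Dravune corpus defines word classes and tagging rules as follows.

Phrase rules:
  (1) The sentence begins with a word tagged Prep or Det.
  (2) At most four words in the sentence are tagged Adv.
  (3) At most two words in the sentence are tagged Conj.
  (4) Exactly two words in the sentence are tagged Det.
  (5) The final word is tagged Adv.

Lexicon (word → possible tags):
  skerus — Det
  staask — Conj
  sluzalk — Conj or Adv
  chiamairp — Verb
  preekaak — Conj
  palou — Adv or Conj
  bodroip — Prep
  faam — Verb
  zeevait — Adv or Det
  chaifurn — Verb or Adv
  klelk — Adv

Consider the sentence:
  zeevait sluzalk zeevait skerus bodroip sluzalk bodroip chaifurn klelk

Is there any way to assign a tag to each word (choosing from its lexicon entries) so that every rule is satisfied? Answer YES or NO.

Candidates per position — 1:zeevait {Adv,Det}; 2:sluzalk {Conj,Adv}; 3:zeevait {Adv,Det}; 4:skerus {Det}; 5:bodroip {Prep}; 6:sluzalk {Conj,Adv}; 7:bodroip {Prep}; 8:chaifurn {Verb,Adv}; 9:klelk {Adv}.
One satisfying assignment: Det Conj Adv Det Prep Adv Prep Adv Adv.
Verifying each rule — rule 1 ok; rule 2 ok; rule 3 ok; rule 4 ok; rule 5 ok.

YES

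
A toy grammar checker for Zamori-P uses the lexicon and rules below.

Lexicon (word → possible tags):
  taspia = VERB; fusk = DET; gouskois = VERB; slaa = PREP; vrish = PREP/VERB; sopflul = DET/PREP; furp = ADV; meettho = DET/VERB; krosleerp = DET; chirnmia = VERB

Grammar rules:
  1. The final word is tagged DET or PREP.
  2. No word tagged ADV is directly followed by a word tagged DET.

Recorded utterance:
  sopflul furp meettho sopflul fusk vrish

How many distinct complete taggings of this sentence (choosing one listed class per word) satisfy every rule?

Candidates per position — 1:sopflul {DET,PREP}; 2:furp {ADV}; 3:meettho {DET,VERB}; 4:sopflul {DET,PREP}; 5:fusk {DET}; 6:vrish {PREP,VERB}.
There are 16 candidate sequences in total.
The sequences that satisfy every rule: DET ADV VERB DET DET PREP; DET ADV VERB PREP DET PREP; PREP ADV VERB DET DET PREP; PREP ADV VERB PREP DET PREP.
Count = 4.

4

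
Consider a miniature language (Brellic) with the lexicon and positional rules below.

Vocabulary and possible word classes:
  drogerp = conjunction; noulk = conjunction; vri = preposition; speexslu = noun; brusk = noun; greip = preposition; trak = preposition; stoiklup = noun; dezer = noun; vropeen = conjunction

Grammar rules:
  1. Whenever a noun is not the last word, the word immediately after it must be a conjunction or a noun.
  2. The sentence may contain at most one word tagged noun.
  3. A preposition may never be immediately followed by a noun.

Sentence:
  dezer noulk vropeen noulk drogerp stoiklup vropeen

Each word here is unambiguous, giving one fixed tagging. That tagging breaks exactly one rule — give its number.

2

Fixed tagging: noun conjunction conjunction conjunction conjunction noun conjunction.
Applying the rules: R1 ok, R2 fails, R3 ok.
Only rule 2 fails.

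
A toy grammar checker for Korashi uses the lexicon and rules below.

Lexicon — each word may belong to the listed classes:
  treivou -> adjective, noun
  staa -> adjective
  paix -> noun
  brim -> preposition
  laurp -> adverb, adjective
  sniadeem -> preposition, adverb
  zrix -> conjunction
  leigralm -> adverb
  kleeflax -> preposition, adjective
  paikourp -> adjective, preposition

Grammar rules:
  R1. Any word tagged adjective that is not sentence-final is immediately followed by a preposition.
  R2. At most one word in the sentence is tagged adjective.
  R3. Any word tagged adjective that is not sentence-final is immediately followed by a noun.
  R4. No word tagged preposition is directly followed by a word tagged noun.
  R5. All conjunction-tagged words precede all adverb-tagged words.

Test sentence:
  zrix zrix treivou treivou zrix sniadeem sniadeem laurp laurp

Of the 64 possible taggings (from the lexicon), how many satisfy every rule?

Candidates per position — 1:zrix {conjunction}; 2:zrix {conjunction}; 3:treivou {adjective,noun}; 4:treivou {adjective,noun}; 5:zrix {conjunction}; 6:sniadeem {preposition,adverb}; 7:sniadeem {preposition,adverb}; 8:laurp {adverb,adjective}; 9:laurp {adverb,adjective}.
There are 64 candidate sequences in total.
Checking each against the rules leaves 8 sequences.
Count = 8.

8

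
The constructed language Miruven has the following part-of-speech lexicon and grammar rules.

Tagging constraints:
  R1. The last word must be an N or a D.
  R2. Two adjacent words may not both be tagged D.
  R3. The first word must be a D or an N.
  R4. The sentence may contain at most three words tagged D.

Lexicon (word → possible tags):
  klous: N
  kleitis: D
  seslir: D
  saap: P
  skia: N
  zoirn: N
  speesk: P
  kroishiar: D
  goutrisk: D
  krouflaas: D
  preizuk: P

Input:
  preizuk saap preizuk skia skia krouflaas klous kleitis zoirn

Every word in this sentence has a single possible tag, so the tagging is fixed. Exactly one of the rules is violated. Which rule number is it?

3

Fixed tagging: P P P N N D N D N.
Rule check: R1 pass, R2 pass, R3 fail, R4 pass.
Only rule 3 fails.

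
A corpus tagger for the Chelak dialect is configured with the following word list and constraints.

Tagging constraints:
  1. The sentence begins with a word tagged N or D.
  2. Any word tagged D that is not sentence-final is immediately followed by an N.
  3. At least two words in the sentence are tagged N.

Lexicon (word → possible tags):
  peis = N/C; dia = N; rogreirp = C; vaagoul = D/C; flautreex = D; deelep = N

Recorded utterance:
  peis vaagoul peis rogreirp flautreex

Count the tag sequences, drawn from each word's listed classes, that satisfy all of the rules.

Candidates per position — 1:peis {N,C}; 2:vaagoul {D,C}; 3:peis {N,C}; 4:rogreirp {C}; 5:flautreex {D}.
There are 8 candidate sequences in total.
The sequences that satisfy every rule: N D N C D; N C N C D.
Count = 2.

2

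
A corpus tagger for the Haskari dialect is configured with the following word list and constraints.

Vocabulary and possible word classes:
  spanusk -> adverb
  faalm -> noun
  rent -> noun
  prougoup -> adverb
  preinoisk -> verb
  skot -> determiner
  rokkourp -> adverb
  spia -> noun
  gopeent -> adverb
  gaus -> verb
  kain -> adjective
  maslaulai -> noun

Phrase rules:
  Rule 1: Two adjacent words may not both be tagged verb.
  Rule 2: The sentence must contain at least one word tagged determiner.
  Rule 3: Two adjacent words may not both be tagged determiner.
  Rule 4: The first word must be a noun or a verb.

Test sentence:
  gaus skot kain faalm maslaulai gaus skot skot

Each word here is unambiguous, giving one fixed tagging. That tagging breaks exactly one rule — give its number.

Fixed tagging: verb determiner adjective noun noun verb determiner determiner.
Checking each rule: R1 ✓, R2 ✓, R3 ✗, R4 ✓.
Only rule 3 fails.

3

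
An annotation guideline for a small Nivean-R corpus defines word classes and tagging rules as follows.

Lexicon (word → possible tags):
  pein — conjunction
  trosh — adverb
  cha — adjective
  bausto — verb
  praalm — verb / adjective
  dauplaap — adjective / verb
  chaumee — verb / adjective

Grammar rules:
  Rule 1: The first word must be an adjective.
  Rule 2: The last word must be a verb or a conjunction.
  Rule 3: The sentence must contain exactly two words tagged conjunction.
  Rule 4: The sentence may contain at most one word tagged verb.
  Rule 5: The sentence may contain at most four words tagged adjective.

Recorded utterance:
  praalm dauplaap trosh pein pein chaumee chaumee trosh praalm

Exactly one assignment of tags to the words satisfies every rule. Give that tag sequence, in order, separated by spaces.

adjective adjective adverb conjunction conjunction adjective adjective adverb verb

Candidates per position — 1:praalm {verb,adjective}; 2:dauplaap {adjective,verb}; 3:trosh {adverb}; 4:pein {conjunction}; 5:pein {conjunction}; 6:chaumee {verb,adjective}; 7:chaumee {verb,adjective}; 8:trosh {adverb}; 9:praalm {verb,adjective}.
At position 1, choosing verb makes rule 1 impossible to satisfy; hence adjective.
At position 9, choosing adjective makes rule 2 impossible to satisfy; hence verb.
At position 2, choosing verb makes rule 4 impossible to satisfy; hence adjective.
At position 6, choosing verb makes rule 4 impossible to satisfy; hence adjective.
At position 7, choosing verb makes rule 4 impossible to satisfy; hence adjective.
So the tagging must be: adjective adjective adverb conjunction conjunction adjective adjective adverb verb.
Verifying each rule — rule 1 ✓; rule 2 ✓; rule 3 ✓; rule 4 ✓; rule 5 ✓.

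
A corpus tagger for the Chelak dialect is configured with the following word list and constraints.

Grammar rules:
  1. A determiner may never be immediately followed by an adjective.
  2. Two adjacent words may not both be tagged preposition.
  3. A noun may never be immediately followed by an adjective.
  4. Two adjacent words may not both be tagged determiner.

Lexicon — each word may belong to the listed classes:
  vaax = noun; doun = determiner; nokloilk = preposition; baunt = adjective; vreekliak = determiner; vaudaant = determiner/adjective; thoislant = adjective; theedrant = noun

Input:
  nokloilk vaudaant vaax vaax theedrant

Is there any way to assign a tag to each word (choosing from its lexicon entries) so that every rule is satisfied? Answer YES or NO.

Candidates per position — 1:nokloilk {preposition}; 2:vaudaant {determiner,adjective}; 3:vaax {noun}; 4:vaax {noun}; 5:theedrant {noun}.
One satisfying assignment: preposition determiner noun noun noun.
Check: rule 1 holds; rule 2 holds; rule 3 holds; rule 4 holds.

YES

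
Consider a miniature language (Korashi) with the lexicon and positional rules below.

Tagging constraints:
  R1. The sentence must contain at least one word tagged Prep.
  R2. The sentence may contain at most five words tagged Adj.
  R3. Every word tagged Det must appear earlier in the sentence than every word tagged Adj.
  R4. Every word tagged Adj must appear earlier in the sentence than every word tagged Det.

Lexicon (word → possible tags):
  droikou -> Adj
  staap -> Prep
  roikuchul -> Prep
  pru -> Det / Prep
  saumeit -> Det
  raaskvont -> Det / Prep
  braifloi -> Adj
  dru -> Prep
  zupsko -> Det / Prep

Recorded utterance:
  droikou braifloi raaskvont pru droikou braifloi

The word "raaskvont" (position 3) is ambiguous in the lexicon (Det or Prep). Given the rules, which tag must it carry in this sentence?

Candidates per position — 1:droikou {Adj}; 2:braifloi {Adj}; 3:raaskvont {Det,Prep}; 4:pru {Det,Prep}; 5:droikou {Adj}; 6:braifloi {Adj}.
Position 3: tagging it Det would leave rule 3 unsatisfiable, so it must be Prep.
Position 4: tagging it Det would leave rule 3 unsatisfiable, so it must be Prep.
So the tagging must be: Adj Adj Prep Prep Adj Adj.
Rule-by-rule: rule 1 ok; rule 2 ok; rule 3 ok; rule 4 ok.

Prep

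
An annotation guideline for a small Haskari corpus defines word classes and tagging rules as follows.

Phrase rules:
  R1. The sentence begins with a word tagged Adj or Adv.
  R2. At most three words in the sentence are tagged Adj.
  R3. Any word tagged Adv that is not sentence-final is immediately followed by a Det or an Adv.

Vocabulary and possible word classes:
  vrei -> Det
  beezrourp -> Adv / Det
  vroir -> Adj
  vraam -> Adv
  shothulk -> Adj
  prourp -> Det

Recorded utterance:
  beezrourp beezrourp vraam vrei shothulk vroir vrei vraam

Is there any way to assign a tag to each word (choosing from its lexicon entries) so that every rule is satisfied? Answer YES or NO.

Candidates per position — 1:beezrourp {Adv,Det}; 2:beezrourp {Adv,Det}; 3:vraam {Adv}; 4:vrei {Det}; 5:shothulk {Adj}; 6:vroir {Adj}; 7:vrei {Det}; 8:vraam {Adv}.
One satisfying assignment: Adv Adv Adv Det Adj Adj Det Adv.
Rule-by-rule: rule 1 ✓; rule 2 ✓; rule 3 ✓.

YES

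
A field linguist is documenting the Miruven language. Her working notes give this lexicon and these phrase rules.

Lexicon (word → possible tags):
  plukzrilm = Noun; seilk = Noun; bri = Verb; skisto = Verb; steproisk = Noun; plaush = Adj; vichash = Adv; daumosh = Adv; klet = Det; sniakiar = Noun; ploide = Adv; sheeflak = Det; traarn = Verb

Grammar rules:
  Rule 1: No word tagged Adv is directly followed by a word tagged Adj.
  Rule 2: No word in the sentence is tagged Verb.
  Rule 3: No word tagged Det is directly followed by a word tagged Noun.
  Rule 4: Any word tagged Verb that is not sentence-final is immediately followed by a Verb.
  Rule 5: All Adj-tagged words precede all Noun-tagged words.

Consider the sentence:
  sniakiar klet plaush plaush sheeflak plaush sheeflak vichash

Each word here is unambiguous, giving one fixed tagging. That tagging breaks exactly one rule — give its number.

5

Fixed tagging: Noun Det Adj Adj Det Adj Det Adv.
Checking each rule: R1 holds, R2 holds, R3 holds, R4 holds, R5 violated.
Only rule 5 fails.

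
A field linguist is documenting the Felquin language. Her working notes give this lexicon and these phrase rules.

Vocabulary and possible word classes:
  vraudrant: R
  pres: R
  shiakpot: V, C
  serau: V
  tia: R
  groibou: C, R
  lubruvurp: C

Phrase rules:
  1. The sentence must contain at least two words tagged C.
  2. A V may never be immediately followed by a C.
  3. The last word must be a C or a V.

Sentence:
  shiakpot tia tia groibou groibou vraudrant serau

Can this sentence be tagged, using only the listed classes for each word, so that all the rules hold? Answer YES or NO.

YES

Candidates per position — 1:shiakpot {V,C}; 2:tia {R}; 3:tia {R}; 4:groibou {C,R}; 5:groibou {C,R}; 6:vraudrant {R}; 7:serau {V}.
One satisfying assignment: V R R C C R V.
Verifying each rule — rule 1 satisfied; rule 2 satisfied; rule 3 satisfied.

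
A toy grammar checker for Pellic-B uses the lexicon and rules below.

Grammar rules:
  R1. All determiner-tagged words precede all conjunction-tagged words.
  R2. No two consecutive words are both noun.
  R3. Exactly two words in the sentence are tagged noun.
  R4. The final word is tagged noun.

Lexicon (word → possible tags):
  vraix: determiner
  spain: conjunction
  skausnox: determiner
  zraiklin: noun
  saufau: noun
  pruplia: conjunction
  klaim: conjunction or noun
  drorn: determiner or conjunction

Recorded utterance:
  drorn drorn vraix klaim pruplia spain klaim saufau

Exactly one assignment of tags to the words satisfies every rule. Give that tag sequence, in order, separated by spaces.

Candidates per position — 1:drorn {determiner,conjunction}; 2:drorn {determiner,conjunction}; 3:vraix {determiner}; 4:klaim {conjunction,noun}; 5:pruplia {conjunction}; 6:spain {conjunction}; 7:klaim {conjunction,noun}; 8:saufau {noun}.
Position 1: conjunction is ruled out by rule 1; that leaves determiner.
Position 2: conjunction is ruled out by rule 1; that leaves determiner.
Position 7: noun is ruled out by rule 2; that leaves conjunction.
Position 4: conjunction is ruled out by rule 3; that leaves noun.
The unique satisfying tagging is: determiner determiner determiner noun conjunction conjunction conjunction noun.
Rule-by-rule: rule 1 ok; rule 2 ok; rule 3 ok; rule 4 ok.

determiner determiner determiner noun conjunction conjunction conjunction noun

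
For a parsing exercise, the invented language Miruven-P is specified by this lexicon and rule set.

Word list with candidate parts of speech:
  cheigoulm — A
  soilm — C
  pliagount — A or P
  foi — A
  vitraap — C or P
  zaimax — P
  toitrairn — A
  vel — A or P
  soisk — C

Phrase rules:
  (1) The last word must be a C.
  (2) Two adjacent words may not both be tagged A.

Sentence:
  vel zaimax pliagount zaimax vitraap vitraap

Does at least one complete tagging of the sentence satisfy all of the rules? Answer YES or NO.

Candidates per position — 1:vel {A,P}; 2:zaimax {P}; 3:pliagount {A,P}; 4:zaimax {P}; 5:vitraap {C,P}; 6:vitraap {C,P}.
One satisfying assignment: P P P P P C.
Rule-by-rule: rule 1 ✓; rule 2 ✓.

YES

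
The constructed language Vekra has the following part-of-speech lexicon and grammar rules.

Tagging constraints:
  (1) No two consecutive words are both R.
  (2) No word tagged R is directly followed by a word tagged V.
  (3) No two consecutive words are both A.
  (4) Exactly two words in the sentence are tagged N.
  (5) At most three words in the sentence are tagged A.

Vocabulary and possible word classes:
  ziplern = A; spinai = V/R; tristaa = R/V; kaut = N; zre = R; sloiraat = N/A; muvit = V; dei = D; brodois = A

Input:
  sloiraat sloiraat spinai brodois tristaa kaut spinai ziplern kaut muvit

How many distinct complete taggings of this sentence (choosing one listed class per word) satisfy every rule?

0

Candidates per position — 1:sloiraat {N,A}; 2:sloiraat {N,A}; 3:spinai {V,R}; 4:brodois {A}; 5:tristaa {R,V}; 6:kaut {N}; 7:spinai {V,R}; 8:ziplern {A}; 9:kaut {N}; 10:muvit {V}.
There are 32 candidate sequences in total.
Every candidate sequence violates at least one rule; no consistent tagging exists.
Count = 0.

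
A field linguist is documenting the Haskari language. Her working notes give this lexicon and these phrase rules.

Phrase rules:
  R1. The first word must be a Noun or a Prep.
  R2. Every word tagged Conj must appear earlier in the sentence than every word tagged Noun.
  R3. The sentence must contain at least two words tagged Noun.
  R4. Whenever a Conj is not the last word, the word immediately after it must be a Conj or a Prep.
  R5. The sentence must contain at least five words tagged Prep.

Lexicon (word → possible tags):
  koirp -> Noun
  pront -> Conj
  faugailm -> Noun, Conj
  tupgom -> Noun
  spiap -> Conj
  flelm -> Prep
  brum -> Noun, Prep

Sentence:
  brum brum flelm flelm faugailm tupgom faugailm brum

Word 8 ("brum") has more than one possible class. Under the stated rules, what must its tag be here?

Prep

Candidates per position — 1:brum {Noun,Prep}; 2:brum {Noun,Prep}; 3:flelm {Prep}; 4:flelm {Prep}; 5:faugailm {Noun,Conj}; 6:tupgom {Noun}; 7:faugailm {Noun,Conj}; 8:brum {Noun,Prep}.
At position 1, choosing Noun makes rule 5 impossible to satisfy; hence Prep.
At position 2, choosing Noun makes rule 5 impossible to satisfy; hence Prep.
At position 5, choosing Conj makes rule 4 impossible to satisfy; hence Noun.
At position 7, choosing Conj makes rule 2 impossible to satisfy; hence Noun.
At position 8, choosing Noun makes rule 5 impossible to satisfy; hence Prep.
The unique satisfying tagging is: Prep Prep Prep Prep Noun Noun Noun Prep.
Checking: rule 1 ok; rule 2 ok; rule 3 ok; rule 4 ok; rule 5 ok.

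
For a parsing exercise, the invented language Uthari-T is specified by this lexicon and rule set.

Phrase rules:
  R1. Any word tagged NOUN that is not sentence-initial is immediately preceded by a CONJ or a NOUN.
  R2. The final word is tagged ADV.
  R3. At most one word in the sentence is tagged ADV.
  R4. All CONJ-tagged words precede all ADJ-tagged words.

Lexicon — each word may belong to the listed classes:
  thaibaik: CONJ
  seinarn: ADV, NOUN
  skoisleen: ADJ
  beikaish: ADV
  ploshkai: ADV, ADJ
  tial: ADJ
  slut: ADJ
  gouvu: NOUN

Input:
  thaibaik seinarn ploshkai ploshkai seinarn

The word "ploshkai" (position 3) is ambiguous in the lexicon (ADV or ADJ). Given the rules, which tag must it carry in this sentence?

ADJ

Candidates per position — 1:thaibaik {CONJ}; 2:seinarn {ADV,NOUN}; 3:ploshkai {ADV,ADJ}; 4:ploshkai {ADV,ADJ}; 5:seinarn {ADV,NOUN}.
Position 5: NOUN is ruled out by rule 1; that leaves ADV.
Position 2: ADV is ruled out by rule 3; that leaves NOUN.
Position 3: ADV is ruled out by rule 3; that leaves ADJ.
Position 4: ADV is ruled out by rule 3; that leaves ADJ.
That leaves exactly one tagging: CONJ NOUN ADJ ADJ ADV.
Checking: rule 1 holds; rule 2 holds; rule 3 holds; rule 4 holds.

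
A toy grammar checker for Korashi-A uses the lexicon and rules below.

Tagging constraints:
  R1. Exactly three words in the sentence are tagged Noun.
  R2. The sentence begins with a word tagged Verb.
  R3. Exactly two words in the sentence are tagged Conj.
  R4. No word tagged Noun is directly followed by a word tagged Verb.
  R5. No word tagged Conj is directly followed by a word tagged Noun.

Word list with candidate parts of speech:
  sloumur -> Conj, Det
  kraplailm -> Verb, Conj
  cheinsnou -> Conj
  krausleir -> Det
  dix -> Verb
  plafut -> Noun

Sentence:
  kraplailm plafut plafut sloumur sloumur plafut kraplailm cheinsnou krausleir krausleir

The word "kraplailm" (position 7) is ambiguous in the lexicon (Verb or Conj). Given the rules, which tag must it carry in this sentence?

Candidates per position — 1:kraplailm {Verb,Conj}; 2:plafut {Noun}; 3:plafut {Noun}; 4:sloumur {Conj,Det}; 5:sloumur {Conj,Det}; 6:plafut {Noun}; 7:kraplailm {Verb,Conj}; 8:cheinsnou {Conj}; 9:krausleir {Det}; 10:krausleir {Det}.
Position 1: Conj is ruled out by rule 2; that leaves Verb.
Position 5: Conj is ruled out by rule 5; that leaves Det.
Position 7: Verb is ruled out by rule 4; that leaves Conj.
Position 4: Conj is ruled out by rule 3; that leaves Det.
So the tagging must be: Verb Noun Noun Det Det Noun Conj Conj Det Det.
Check: rule 1 satisfied; rule 2 satisfied; rule 3 satisfied; rule 4 satisfied; rule 5 satisfied.

Conj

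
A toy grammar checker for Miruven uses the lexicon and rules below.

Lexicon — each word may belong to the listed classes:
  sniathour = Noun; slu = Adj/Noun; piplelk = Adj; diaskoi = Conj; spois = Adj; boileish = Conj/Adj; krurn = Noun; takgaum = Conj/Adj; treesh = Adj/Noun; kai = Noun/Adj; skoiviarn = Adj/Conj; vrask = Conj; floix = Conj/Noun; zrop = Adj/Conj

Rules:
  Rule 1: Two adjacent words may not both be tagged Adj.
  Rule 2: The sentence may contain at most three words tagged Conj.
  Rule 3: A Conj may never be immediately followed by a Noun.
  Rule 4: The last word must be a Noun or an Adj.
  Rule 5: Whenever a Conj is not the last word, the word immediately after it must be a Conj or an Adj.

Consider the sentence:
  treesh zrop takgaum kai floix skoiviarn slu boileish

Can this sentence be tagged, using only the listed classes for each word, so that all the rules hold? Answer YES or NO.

YES

Candidates per position — 1:treesh {Adj,Noun}; 2:zrop {Adj,Conj}; 3:takgaum {Conj,Adj}; 4:kai {Noun,Adj}; 5:floix {Conj,Noun}; 6:skoiviarn {Adj,Conj}; 7:slu {Adj,Noun}; 8:boileish {Conj,Adj}.
One satisfying assignment: Noun Adj Conj Adj Noun Adj Noun Adj.
Rule-by-rule: rule 1 ✓; rule 2 ✓; rule 3 ✓; rule 4 ✓; rule 5 ✓.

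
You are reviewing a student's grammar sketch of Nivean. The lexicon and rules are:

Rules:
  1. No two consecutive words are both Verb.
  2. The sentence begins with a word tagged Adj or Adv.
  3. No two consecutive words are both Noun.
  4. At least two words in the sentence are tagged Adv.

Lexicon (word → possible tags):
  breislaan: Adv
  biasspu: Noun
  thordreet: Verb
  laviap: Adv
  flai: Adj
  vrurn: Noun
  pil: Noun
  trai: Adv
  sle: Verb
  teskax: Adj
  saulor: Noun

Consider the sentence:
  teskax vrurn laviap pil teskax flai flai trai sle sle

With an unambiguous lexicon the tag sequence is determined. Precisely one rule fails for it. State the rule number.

1

Fixed tagging: Adj Noun Adv Noun Adj Adj Adj Adv Verb Verb.
Checking each rule: R1 fail, R2 pass, R3 pass, R4 pass.
Only rule 1 fails.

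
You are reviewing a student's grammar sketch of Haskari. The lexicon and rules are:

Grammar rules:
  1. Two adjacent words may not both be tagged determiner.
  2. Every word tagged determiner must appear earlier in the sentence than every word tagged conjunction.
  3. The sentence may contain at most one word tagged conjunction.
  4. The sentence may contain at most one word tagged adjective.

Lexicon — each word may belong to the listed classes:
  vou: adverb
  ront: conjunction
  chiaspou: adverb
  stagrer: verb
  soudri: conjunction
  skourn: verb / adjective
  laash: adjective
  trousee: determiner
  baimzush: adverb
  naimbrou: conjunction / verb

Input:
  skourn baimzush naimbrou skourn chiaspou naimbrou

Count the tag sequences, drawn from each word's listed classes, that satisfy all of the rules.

9

Candidates per position — 1:skourn {verb,adjective}; 2:baimzush {adverb}; 3:naimbrou {conjunction,verb}; 4:skourn {verb,adjective}; 5:chiaspou {adverb}; 6:naimbrou {conjunction,verb}.
There are 16 candidate sequences in total.
Checking each against the rules leaves 9 sequences.
Count = 9.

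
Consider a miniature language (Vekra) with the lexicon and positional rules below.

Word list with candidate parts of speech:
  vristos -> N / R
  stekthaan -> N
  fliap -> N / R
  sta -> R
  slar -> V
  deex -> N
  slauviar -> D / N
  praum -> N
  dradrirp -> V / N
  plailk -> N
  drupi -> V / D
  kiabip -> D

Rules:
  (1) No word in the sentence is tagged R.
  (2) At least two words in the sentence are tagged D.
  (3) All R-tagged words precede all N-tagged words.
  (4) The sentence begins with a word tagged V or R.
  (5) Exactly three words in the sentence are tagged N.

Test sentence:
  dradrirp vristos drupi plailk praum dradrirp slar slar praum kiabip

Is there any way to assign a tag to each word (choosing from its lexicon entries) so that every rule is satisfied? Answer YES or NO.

NO

Candidates per position — 1:dradrirp {V,N}; 2:vristos {N,R}; 3:drupi {V,D}; 4:plailk {N}; 5:praum {N}; 6:dradrirp {V,N}; 7:slar {V}; 8:slar {V}; 9:praum {N}; 10:kiabip {D}.
Every candidate sequence violates at least one rule; no consistent tagging exists.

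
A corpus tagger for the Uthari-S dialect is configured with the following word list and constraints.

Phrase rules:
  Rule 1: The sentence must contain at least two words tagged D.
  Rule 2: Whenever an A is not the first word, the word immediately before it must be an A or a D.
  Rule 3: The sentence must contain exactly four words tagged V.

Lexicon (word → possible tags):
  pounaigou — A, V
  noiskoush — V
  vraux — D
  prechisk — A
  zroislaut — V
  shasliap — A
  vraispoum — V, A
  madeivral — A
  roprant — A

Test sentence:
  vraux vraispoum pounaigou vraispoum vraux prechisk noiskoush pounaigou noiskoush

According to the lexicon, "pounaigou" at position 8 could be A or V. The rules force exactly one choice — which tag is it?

Candidates per position — 1:vraux {D}; 2:vraispoum {V,A}; 3:pounaigou {A,V}; 4:vraispoum {V,A}; 5:vraux {D}; 6:prechisk {A}; 7:noiskoush {V}; 8:pounaigou {A,V}; 9:noiskoush {V}.
If word 8 were A, no tagging could satisfy rule 2; so word 8 is V.
The remaining ambiguous positions (2, 3, 4) are resolved jointly — only one combination satisfies every rule.
That leaves exactly one tagging: D A A V D A V V V.
Verifying each rule — rule 1 ok; rule 2 ok; rule 3 ok.

V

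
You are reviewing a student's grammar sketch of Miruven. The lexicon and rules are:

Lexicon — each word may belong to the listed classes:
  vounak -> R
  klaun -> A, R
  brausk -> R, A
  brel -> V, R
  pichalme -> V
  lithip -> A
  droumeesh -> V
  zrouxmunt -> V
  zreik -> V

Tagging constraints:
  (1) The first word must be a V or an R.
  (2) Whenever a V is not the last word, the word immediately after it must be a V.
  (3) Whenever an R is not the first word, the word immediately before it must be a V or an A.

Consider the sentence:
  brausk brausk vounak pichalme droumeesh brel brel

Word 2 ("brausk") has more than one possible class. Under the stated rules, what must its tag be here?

Candidates per position — 1:brausk {R,A}; 2:brausk {R,A}; 3:vounak {R}; 4:pichalme {V}; 5:droumeesh {V}; 6:brel {V,R}; 7:brel {V,R}.
Position 1: A is ruled out by rule 1; that leaves R.
Position 2: R is ruled out by rule 3; that leaves A.
Position 6: R is ruled out by rule 2; that leaves V.
Position 7: R is ruled out by rule 2; that leaves V.
The only consistent sequence is: R A R V V V V.
Verifying each rule — rule 1 holds; rule 2 holds; rule 3 holds.

A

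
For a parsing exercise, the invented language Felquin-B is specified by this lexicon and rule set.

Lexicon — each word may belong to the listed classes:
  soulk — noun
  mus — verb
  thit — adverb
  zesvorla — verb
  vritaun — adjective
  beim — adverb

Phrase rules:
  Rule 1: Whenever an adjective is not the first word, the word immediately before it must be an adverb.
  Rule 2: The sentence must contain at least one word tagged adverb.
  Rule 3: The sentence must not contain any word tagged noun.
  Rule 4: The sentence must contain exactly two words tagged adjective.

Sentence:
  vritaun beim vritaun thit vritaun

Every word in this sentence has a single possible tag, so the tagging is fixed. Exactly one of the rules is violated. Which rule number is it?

Fixed tagging: adjective adverb adjective adverb adjective.
Applying the rules: R1 pass, R2 pass, R3 pass, R4 fail.
Only rule 4 fails.

4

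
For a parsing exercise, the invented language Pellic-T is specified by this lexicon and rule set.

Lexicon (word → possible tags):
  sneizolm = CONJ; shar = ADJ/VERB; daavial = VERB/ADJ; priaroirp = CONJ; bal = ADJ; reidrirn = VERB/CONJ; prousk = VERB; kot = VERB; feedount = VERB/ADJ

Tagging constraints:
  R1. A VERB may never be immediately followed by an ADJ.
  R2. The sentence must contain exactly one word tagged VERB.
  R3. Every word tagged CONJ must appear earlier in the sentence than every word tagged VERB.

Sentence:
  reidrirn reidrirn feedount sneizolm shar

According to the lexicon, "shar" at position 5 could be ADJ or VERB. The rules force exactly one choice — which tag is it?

VERB

Candidates per position — 1:reidrirn {VERB,CONJ}; 2:reidrirn {VERB,CONJ}; 3:feedount {VERB,ADJ}; 4:sneizolm {CONJ}; 5:shar {ADJ,VERB}.
At position 1, choosing VERB makes rule 3 impossible to satisfy; hence CONJ.
At position 2, choosing VERB makes rule 3 impossible to satisfy; hence CONJ.
At position 3, choosing VERB makes rule 3 impossible to satisfy; hence ADJ.
At position 5, choosing ADJ makes rule 2 impossible to satisfy; hence VERB.
The unique satisfying tagging is: CONJ CONJ ADJ CONJ VERB.
Check: rule 1 ok; rule 2 ok; rule 3 ok.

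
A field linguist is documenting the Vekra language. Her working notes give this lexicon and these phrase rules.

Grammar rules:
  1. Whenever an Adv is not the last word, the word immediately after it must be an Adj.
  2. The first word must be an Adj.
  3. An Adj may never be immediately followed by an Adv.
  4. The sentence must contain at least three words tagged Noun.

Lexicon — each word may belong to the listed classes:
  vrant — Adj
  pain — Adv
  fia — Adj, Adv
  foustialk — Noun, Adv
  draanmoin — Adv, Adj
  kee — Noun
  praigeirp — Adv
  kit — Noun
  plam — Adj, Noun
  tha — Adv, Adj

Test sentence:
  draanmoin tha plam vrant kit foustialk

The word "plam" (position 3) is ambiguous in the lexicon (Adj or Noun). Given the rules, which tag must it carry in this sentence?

Candidates per position — 1:draanmoin {Adv,Adj}; 2:tha {Adv,Adj}; 3:plam {Adj,Noun}; 4:vrant {Adj}; 5:kit {Noun}; 6:foustialk {Noun,Adv}.
At position 1, choosing Adv makes rule 2 impossible to satisfy; hence Adj.
At position 2, choosing Adv makes rule 3 impossible to satisfy; hence Adj.
At position 3, choosing Adj makes rule 4 impossible to satisfy; hence Noun.
At position 6, choosing Adv makes rule 4 impossible to satisfy; hence Noun.
So the tagging must be: Adj Adj Noun Adj Noun Noun.
Verifying each rule — rule 1 ✓; rule 2 ✓; rule 3 ✓; rule 4 ✓.

Noun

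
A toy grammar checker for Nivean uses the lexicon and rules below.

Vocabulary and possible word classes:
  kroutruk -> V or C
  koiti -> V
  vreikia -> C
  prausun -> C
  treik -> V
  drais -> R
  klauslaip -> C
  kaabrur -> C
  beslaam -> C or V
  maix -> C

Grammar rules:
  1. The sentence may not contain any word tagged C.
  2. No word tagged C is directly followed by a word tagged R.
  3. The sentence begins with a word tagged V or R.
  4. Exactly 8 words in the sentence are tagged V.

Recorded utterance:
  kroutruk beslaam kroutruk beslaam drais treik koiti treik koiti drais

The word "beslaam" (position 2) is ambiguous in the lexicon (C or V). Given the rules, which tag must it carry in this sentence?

Candidates per position — 1:kroutruk {V,C}; 2:beslaam {C,V}; 3:kroutruk {V,C}; 4:beslaam {C,V}; 5:drais {R}; 6:treik {V}; 7:koiti {V}; 8:treik {V}; 9:koiti {V}; 10:drais {R}.
At position 1, choosing C makes rule 1 impossible to satisfy; hence V.
At position 2, choosing C makes rule 1 impossible to satisfy; hence V.
At position 3, choosing C makes rule 1 impossible to satisfy; hence V.
At position 4, choosing C makes rule 1 impossible to satisfy; hence V.
The only consistent sequence is: V V V V R V V V V R.
Check: rule 1 holds; rule 2 holds; rule 3 holds; rule 4 holds.

V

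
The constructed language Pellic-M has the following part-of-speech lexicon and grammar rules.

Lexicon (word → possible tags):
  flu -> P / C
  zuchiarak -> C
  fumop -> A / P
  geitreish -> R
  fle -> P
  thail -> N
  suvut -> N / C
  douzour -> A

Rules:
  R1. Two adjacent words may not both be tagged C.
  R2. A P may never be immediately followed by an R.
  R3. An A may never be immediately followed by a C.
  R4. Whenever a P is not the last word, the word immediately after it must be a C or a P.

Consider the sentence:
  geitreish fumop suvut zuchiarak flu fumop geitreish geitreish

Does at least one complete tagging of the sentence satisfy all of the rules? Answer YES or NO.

Candidates per position — 1:geitreish {R}; 2:fumop {A,P}; 3:suvut {N,C}; 4:zuchiarak {C}; 5:flu {P,C}; 6:fumop {A,P}; 7:geitreish {R}; 8:geitreish {R}.
Every candidate sequence violates at least one rule; no consistent tagging exists.

NO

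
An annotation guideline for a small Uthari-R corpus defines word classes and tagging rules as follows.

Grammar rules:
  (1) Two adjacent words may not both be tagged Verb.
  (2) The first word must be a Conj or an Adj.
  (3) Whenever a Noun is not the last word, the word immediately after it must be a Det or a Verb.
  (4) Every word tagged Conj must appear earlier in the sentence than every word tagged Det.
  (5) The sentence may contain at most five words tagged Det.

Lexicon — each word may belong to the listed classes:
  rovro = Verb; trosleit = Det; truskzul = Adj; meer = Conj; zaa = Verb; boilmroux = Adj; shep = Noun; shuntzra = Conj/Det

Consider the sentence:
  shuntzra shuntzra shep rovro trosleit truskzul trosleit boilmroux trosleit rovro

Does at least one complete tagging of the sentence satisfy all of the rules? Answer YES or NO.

Candidates per position — 1:shuntzra {Conj,Det}; 2:shuntzra {Conj,Det}; 3:shep {Noun}; 4:rovro {Verb}; 5:trosleit {Det}; 6:truskzul {Adj}; 7:trosleit {Det}; 8:boilmroux {Adj}; 9:trosleit {Det}; 10:rovro {Verb}.
One satisfying assignment: Conj Conj Noun Verb Det Adj Det Adj Det Verb.
Rule-by-rule: rule 1 ✓; rule 2 ✓; rule 3 ✓; rule 4 ✓; rule 5 ✓.

YES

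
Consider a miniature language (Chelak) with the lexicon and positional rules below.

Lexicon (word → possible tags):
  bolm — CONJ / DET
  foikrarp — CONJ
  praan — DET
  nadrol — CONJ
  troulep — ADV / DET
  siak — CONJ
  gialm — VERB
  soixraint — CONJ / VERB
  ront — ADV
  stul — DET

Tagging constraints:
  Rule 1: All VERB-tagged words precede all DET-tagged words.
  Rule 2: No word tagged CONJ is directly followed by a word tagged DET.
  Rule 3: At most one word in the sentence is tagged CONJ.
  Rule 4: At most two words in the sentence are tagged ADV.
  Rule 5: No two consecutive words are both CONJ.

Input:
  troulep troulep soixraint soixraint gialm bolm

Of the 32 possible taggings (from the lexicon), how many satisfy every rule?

Candidates per position — 1:troulep {ADV,DET}; 2:troulep {ADV,DET}; 3:soixraint {CONJ,VERB}; 4:soixraint {CONJ,VERB}; 5:gialm {VERB}; 6:bolm {CONJ,DET}.
There are 32 candidate sequences in total.
The sequences that satisfy every rule: ADV ADV CONJ VERB VERB DET; ADV ADV VERB CONJ VERB DET; ADV ADV VERB VERB VERB CONJ; ADV ADV VERB VERB VERB DET.
Count = 4.

4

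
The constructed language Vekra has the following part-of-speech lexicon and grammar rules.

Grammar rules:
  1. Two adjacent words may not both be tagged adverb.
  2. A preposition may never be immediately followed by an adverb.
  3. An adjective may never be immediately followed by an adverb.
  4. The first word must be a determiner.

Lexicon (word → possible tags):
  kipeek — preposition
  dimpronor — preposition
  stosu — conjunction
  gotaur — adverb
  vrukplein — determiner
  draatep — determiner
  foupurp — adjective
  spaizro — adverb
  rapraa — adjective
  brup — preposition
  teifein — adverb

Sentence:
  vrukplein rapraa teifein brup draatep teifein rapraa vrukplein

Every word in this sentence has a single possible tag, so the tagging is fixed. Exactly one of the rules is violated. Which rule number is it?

3

Fixed tagging: determiner adjective adverb preposition determiner adverb adjective determiner.
Applying the rules: R1 ok, R2 ok, R3 fails, R4 ok.
Only rule 3 fails.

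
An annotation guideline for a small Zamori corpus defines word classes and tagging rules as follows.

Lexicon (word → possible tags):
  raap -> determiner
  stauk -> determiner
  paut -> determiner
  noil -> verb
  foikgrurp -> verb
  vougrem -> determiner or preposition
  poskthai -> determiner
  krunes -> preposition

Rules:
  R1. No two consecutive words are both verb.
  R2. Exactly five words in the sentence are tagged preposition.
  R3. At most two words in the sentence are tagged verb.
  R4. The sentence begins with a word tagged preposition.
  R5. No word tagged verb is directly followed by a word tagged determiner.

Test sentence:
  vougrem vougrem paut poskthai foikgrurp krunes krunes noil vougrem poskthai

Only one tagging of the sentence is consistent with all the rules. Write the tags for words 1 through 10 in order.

Candidates per position — 1:vougrem {determiner,preposition}; 2:vougrem {determiner,preposition}; 3:paut {determiner}; 4:poskthai {determiner}; 5:foikgrurp {verb}; 6:krunes {preposition}; 7:krunes {preposition}; 8:noil {verb}; 9:vougrem {determiner,preposition}; 10:poskthai {determiner}.
Position 1: tagging it determiner would leave rule 2 unsatisfiable, so it must be preposition.
Position 2: tagging it determiner would leave rule 2 unsatisfiable, so it must be preposition.
Position 9: tagging it determiner would leave rule 2 unsatisfiable, so it must be preposition.
The unique satisfying tagging is: preposition preposition determiner determiner verb preposition preposition verb preposition determiner.
Rule-by-rule: rule 1 ✓; rule 2 ✓; rule 3 ✓; rule 4 ✓; rule 5 ✓.

preposition preposition determiner determiner verb preposition preposition verb preposition determiner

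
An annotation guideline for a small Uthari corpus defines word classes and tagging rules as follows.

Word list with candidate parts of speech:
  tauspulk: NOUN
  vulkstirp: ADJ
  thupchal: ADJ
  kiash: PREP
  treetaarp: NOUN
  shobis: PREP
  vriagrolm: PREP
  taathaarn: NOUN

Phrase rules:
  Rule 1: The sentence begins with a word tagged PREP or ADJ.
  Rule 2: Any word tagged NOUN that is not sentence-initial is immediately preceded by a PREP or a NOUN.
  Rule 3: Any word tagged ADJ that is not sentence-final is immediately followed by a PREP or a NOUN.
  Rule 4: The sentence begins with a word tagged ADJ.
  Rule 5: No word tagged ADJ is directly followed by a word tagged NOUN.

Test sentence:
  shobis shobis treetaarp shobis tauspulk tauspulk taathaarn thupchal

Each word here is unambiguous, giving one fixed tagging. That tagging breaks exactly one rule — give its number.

4

Fixed tagging: PREP PREP NOUN PREP NOUN NOUN NOUN ADJ.
Checking each rule: R1 ok, R2 ok, R3 ok, R4 fails, R5 ok.
Only rule 4 fails.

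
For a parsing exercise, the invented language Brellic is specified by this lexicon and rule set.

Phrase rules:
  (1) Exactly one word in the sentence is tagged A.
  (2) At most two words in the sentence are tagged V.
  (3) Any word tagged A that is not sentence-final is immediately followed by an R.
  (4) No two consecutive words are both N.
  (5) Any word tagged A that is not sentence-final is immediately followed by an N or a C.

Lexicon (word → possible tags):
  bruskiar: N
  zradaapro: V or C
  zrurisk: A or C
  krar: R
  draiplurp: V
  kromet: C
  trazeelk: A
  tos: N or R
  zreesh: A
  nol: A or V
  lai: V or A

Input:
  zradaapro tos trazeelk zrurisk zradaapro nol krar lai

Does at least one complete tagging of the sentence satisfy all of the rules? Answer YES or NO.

NO

Candidates per position — 1:zradaapro {V,C}; 2:tos {N,R}; 3:trazeelk {A}; 4:zrurisk {A,C}; 5:zradaapro {V,C}; 6:nol {A,V}; 7:krar {R}; 8:lai {V,A}.
Rule 3 cannot be satisfied by any choice of tags from the lexicon.
So there is no consistent tagging.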